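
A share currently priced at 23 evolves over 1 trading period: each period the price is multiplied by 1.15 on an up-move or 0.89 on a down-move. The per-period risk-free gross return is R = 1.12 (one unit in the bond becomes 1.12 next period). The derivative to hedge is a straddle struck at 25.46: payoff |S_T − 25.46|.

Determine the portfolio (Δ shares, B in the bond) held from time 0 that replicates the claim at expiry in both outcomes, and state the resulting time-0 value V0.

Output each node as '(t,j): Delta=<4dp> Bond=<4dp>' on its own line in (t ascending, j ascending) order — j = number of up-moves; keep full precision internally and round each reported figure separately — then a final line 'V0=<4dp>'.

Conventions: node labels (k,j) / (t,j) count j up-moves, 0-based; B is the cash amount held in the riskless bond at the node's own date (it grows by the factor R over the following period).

Under the risk-neutral measure, an up-move has probability p* = (R−d)/(u−d) = 0.8846 and values discount at R = 1.12.
Payoffs at expiry: V(1,0)=4.9900, V(1,1)=0.9900
  t=0,j=0: stock 23.0000 → up 26.4500 (V=0.9900), down 20.4700 (V=4.9900). Price 1.2960; hedge Δ=-0.6689, bond B=16.6806.
Verification: the root portfolio costs Δ(0,0)·S0 + B(0,0) = 1.2960, matching V0.

(0,0): Delta=-0.6689 Bond=16.6806
V0=1.2960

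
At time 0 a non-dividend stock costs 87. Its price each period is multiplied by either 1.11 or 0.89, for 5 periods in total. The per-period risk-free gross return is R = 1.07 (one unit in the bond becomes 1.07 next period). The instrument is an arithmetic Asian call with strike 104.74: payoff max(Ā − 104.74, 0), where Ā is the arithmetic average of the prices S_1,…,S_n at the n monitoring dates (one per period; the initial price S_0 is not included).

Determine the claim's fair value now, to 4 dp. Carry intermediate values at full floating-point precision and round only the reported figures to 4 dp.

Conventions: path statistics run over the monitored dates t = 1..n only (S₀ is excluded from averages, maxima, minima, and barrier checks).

price = 4.8900

With p* = (R−d)/(u−d) = 0.8182, sum probability × payoff across the paths and divide by R^5.
Enumerate all 2^5 = 32 price paths (U = up ×1.11, D = down ×0.89); each path with k up-moves has probability p*^k·(1−p*)^(5−k).
DDDDD: Ā=62.1684, payoff=0.0000, prob=0.000199
UDDDD: Ā=77.5359, payoff=0.0000, prob=0.000894
DUDDD: Ā=73.7079, payoff=0.0000, prob=0.000894
UUDDD: Ā=91.9278, payoff=0.0000, prob=0.004024
DDUDD: Ā=70.3010, payoff=0.0000, prob=0.000894
UDUDD: Ā=87.6787, payoff=0.0000, prob=0.004024
DUUDD: Ā=83.8507, payoff=0.0000, prob=0.004024
UUUDD: Ā=104.5779, payoff=0.0000, prob=0.018106
DDDUD: Ā=67.2688, payoff=0.0000, prob=0.000894
UDDUD: Ā=83.8971, payoff=0.0000, prob=0.004024
DUDUD: Ā=80.0691, payoff=0.0000, prob=0.004024
UUDUD: Ā=99.8614, payoff=0.0000, prob=0.018106
DDUUD: Ā=76.6621, payoff=0.0000, prob=0.004024
UDUUD: Ā=95.6123, payoff=0.0000, prob=0.018106
DUUUD: Ā=91.7843, payoff=0.0000, prob=0.018106
UUUUD: Ā=114.4726, payoff=9.7326, prob=0.081477
DDDDU: Ā=64.5702, payoff=0.0000, prob=0.000894
UDDDU: Ā=80.5314, payoff=0.0000, prob=0.004024
DUDDU: Ā=76.7034, payoff=0.0000, prob=0.004024
UUDDU: Ā=95.6637, payoff=0.0000, prob=0.018106
DDUDU: Ā=73.2964, payoff=0.0000, prob=0.004024
UDUDU: Ā=91.4147, payoff=0.0000, prob=0.018106
DUUDU: Ā=87.5867, payoff=0.0000, prob=0.018106
UUUDU: Ā=109.2373, payoff=4.4973, prob=0.081477
DDDUU: Ā=70.2643, payoff=0.0000, prob=0.004024
UDDUU: Ā=87.6330, payoff=0.0000, prob=0.018106
DUDUU: Ā=83.8050, payoff=0.0000, prob=0.018106
UUDUU: Ā=104.5208, payoff=0.0000, prob=0.081477
DDUUU: Ā=80.3981, payoff=0.0000, prob=0.018106
UDUUU: Ā=100.2717, payoff=0.0000, prob=0.081477
DUUUU: Ā=96.4437, payoff=0.0000, prob=0.081477
UUUUU: Ā=120.2838, payoff=15.5438, prob=0.366648
Price = Σ prob·payoff / R^5 = 6.858496 / 1.402552 = 4.8900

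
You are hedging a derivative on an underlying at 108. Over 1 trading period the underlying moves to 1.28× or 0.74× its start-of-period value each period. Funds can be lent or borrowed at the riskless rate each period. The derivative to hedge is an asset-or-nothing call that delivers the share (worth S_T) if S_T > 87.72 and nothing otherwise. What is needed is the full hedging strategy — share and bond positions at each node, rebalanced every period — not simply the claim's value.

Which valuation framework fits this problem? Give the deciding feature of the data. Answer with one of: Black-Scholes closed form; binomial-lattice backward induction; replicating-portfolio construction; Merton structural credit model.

Key observation: since the answer must list Δ and B at each node of the 1.28/0.74 lattice on 108, the replicating-portfolio method — solving the two-state system at every node — is the one that applies.

framework: replicating-portfolio construction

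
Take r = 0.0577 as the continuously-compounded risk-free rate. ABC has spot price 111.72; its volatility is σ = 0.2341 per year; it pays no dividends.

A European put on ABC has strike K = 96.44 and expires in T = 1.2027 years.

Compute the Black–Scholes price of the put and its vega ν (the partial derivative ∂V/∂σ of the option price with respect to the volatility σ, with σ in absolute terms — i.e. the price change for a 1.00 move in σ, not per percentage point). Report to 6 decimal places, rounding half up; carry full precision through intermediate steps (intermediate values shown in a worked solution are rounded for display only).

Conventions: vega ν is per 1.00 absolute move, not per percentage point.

price = 2.851403
ν = 30.489857

σ√T = 0.2341·√1.2027 = 0.256732
d₁ = (ln(S/K) + (r+σ²/2)T) / (σ√T) = (ln(111.72/96.44) + (0.0577+0.2341²/2)·1.2027) / 0.256732 = (0.147075 + 0.102351) / 0.256732 = 0.971543
d₂ = d₁ − σ√T = 0.971543 − 0.256732 = 0.714811
e^{−rT} = 0.932957
N(−d₁) = 0.165639,  N(−d₂) = 0.237363
Put price V = K·e^{−rT}·N(−d₂) − S·N(−d₁) = 21.356596 − 18.505194 = 2.851403
φ(d₁) = (1/√(2π))·e^{−d₁²/2} = 0.248855
ν = S·φ(d₁)·√T = 30.489857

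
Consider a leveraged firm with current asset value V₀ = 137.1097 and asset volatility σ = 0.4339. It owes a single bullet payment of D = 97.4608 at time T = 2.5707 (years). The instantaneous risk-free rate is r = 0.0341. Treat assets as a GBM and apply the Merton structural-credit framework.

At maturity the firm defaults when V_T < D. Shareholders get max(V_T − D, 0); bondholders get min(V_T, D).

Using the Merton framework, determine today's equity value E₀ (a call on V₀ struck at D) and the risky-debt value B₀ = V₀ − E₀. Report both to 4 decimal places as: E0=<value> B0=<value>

Apply the equity-as-call identities (strike 97.4608, horizon 2.5707 years):
d₁ = [ln(V₀/D) + (r + σ²/2)T] / (σ√T)
   = [ln(137.1097/97.4608) + (0.0341 + 0.5·0.4339²)·2.5707] / (0.4339·√2.5707)
   = [0.341331 + 0.329653] / 0.695689 = 0.964488
d₂ = d₁ − σ√T = 0.964488 − 0.695689 = 0.268798
N(d₁) = 0.832599,  N(d₂) = 0.605958,  e^(−rT) = 0.916071
E₀ = V₀·N(d₁) − D·e^(−rT)·N(d₂)
   = 137.1097·0.832599 − 97.4608·0.916071·0.605958 = 60.056901
B₀ = V₀ − E₀ = 137.1097 − 60.056901 = 77.052799

E0=60.0569 B0=77.0528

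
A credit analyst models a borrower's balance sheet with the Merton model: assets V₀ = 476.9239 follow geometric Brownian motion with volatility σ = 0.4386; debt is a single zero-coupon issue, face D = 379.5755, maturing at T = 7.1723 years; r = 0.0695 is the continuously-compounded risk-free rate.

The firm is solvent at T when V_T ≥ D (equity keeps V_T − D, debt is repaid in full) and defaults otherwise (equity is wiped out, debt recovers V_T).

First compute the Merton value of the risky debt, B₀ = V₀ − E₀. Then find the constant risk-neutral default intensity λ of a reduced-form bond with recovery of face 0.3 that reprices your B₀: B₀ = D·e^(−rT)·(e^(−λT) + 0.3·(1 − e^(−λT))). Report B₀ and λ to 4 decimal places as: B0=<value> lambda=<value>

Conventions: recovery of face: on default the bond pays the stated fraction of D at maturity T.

B0=172.4995 lambda=0.0622

Work the structural quantities from V₀ = 476.9239 against face 379.5755:
d₁ = [ln(V₀/D) + (r + σ²/2)T] / (σ√T)
   = [ln(476.9239/379.5755) + (0.0695 + 0.5·0.4386²)·7.1723] / (0.4386·√7.1723)
   = [0.228303 + 1.188342] / 1.174621 = 1.206045
d₂ = d₁ − σ√T = 1.206045 − 1.174621 = 0.031424
N(d₁) = 0.886100,  N(d₂) = 0.512534,  e^(−rT) = 0.607456
E₀ = V₀·N(d₁) − D·e^(−rT)·N(d₂)
   = 476.9239·0.886100 − 379.5755·0.607456·0.512534 = 304.424367
B₀ = V₀ − E₀ = 476.9239 − 304.424367 = 172.499533
e^(−λT) = (B₀·e^(rT)/D − 0.3)/(1 − 0.3) = (172.4995·1.646209/379.5755 − 0.3)/0.7 = 0.64017950
λ = −ln(0.64017950)/7.1723 = 0.062185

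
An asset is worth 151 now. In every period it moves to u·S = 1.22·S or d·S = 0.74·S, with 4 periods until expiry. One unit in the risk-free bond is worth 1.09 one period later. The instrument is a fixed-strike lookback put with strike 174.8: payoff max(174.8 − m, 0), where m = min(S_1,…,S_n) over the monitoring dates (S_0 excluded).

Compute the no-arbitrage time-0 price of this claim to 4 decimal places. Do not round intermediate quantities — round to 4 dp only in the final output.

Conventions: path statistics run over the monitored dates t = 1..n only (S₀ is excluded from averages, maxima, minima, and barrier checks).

Under the martingale measure an up-move has probability p* = 0.7292; value the claim as the probability-weighted average of per-path payoffs, discounted 4 periods at R = 1.09.
Enumerate all 2^4 = 16 price paths (U = up ×1.22, D = down ×0.74); each path with k up-moves has probability p*^k·(1−p*)^(4−k).
DDDD: m=45.2797, payoff=129.5203, prob=0.005380
UDDD: m=74.6504, payoff=100.1496, prob=0.014485
DUDD: m=74.6504, payoff=100.1496, prob=0.014485
UUDD: m=123.0722, payoff=51.7278, prob=0.038999
DDUD: m=74.6504, payoff=100.1496, prob=0.014485
UDUD: m=123.0722, payoff=51.7278, prob=0.038999
DUUD: m=111.7400, payoff=63.0600, prob=0.038999
UUUD: m=184.2200, payoff=0.0000, prob=0.104998
DDDU: m=61.1888, payoff=113.6112, prob=0.014485
UDDU: m=100.8789, payoff=73.9211, prob=0.038999
DUDU: m=100.8789, payoff=73.9211, prob=0.038999
UUDU: m=166.3138, payoff=8.4862, prob=0.104998
DDUU: m=82.6876, payoff=92.1124, prob=0.038999
UDUU: m=136.3228, payoff=38.4772, prob=0.104998
DUUU: m=111.7400, payoff=63.0600, prob=0.104998
UUUU: m=184.2200, payoff=0.0000, prob=0.282688
Price = Σ prob·payoff / R^4 = 34.099090 / 1.411582 = 24.1567

price = 24.1567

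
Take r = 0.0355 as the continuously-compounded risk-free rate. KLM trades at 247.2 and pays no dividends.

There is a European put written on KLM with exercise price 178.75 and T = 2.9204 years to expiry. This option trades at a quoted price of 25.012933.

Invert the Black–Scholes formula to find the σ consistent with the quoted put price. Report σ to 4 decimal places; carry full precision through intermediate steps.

sigma = 0.4342

At σ = 0.4342 the Black–Scholes value reproduces the quote:
σ√T = 0.4342·√2.9204 = 0.742012
d₁ = (ln(S/K) + (r+σ²/2)T) / (σ√T) = (ln(247.2/178.75) + (0.0355+0.4342²/2)·2.9204) / 0.742012 = (0.324210 + 0.378965) / 0.742012 = 0.947659
d₂ = d₁ − σ√T = 0.947659 − 0.742012 = 0.205647
e^{−rT} = 0.901519
N(−d₁) = 0.171651,  N(−d₂) = 0.418533
V = K·e^{−rT}·N(−d₂) − S·N(−d₁) = 67.445171 − 42.432237 = 25.012933 (matching the quote); vega is positive throughout, so no other σ reproduces this price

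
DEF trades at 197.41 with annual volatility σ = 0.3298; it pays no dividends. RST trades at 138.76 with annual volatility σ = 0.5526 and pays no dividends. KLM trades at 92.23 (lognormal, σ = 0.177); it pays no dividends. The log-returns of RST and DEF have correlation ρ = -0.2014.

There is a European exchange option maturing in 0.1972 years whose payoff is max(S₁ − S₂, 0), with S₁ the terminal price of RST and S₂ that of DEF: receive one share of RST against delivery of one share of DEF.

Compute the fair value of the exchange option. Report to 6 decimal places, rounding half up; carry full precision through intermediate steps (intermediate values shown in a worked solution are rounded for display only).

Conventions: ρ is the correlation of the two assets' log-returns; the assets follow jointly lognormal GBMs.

σ_eff = √(σ₁² + σ₂² − 2ρσ₁σ₂) = √(0.5526² + 0.3298² − 2·-0.2014·0.5526·0.3298) = 0.698244
d₁ = (ln(S₁/S₂) + (q₂ − q₁ + σ_eff²/2)T) / (σ_eff√T) = (ln(138.76/197.41) + (0.0 − 0.0 + 0.243772)·0.1972) / 0.310070 = -0.981922
d₂ = d₁ − σ_eff√T = -0.981922 − 0.310070 = -1.291993
N(d₁) = 0.163069,  N(d₂) = 0.098180
V = S₁·e^{−q₁T}·N(d₁) − S₂·e^{−q₂T}·N(d₂) = 22.627462 − 19.381678 = 3.245784
Key observation: no risk-free rate is needed — with the second asset as numeraire the exchange option is a call on the ratio S₁/S₂, and r cancels out of the value.

exchange price = 3.245784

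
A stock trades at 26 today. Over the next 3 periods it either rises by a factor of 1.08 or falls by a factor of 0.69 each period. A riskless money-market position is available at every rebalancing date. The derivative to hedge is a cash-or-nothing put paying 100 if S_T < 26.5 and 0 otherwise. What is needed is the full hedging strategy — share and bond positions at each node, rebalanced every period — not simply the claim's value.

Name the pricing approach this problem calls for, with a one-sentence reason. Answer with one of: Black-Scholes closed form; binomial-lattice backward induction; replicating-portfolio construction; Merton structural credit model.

framework: replicating-portfolio construction

Key observation: what is demanded is not a single number but the (Δ, B) position at each node of the 1.08/0.69 tree starting at 26; constructing those positions is the replicating-portfolio method.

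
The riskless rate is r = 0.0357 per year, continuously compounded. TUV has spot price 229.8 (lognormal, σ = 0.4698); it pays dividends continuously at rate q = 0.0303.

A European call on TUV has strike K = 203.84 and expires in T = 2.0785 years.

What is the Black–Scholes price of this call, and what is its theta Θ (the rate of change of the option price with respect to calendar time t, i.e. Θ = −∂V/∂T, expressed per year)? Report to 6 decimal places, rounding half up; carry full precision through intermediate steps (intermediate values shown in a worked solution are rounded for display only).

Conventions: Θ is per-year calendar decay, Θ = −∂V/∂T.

σ√T = 0.4698·√2.0785 = 0.677311
d₁ = (ln(S/K) + (r−q+σ²/2)T) / (σ√T) = (ln(229.8/203.84) + (0.0357−0.0303+0.4698²/2)·2.0785) / 0.677311 = (0.119874 + 0.240599) / 0.677311 = 0.532212
d₂ = d₁ − σ√T = 0.532212 − 0.677311 = -0.145099
e^{−rT} = 0.928484
e^{−qT} = 0.938964
N(d₁) = 0.702710,  N(d₂) = 0.442316
Call price V = S·e^{−qT}·N(d₁) − K·e^{−rT}·N(d₂) = 151.626515 − 83.713733 = 67.912781
φ(d₁) = (1/√(2π))·e^{−d₁²/2} = 0.346261
Θ = −S·e^{−qT}·φ(d₁)·σ/(2√T) + q·S·e^{−qT}·N(d₁) − r·K·e^{−rT}·N(d₂) = −12.173347 + 4.594283 − 2.988580 = -10.567644

price = 67.912781
Θ = -10.567644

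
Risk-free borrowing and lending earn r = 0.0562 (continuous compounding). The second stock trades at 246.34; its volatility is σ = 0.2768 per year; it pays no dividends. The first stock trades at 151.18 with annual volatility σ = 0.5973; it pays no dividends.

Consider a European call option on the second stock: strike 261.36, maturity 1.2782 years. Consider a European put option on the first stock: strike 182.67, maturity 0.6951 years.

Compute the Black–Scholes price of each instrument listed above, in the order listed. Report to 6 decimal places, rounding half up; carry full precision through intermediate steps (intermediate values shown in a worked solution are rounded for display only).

[the second stock call K=261.36]
σ√T = 0.2768·√1.2782 = 0.312943
d₁ = (ln(S/K) + (r+σ²/2)T) / (σ√T) = (ln(246.34/261.36) + (0.0562+0.2768²/2)·1.2782) / 0.312943 = (-0.059186 + 0.120802) / 0.312943 = 0.196890
d₂ = d₁ − σ√T = 0.196890 − 0.312943 = -0.116053
e^{−rT} = 0.930685
N(d₁) = 0.578043,  N(d₂) = 0.453805
price = S·N(d₁) − K·e^{−rT}·N(d₂) = 142.395191 − 110.385299 = 32.009893
[the first stock put K=182.67]
σ√T = 0.5973·√0.6951 = 0.497985
d₁ = (ln(S/K) + (r+σ²/2)T) / (σ√T) = (ln(151.18/182.67) + (0.0562+0.5973²/2)·0.6951) / 0.497985 = (-0.189210 + 0.163059) / 0.497985 = -0.052514
d₂ = d₁ − σ√T = -0.052514 − 0.497985 = -0.550498
e^{−rT} = 0.961689
N(−d₁) = 0.520940,  N(−d₂) = 0.709011
price = K·e^{−rT}·N(−d₂) − S·N(−d₁) = 124.553174 − 78.755750 = 45.797424

price(the second stock call K=261.36) = 32.009893
price(the first stock put K=182.67) = 45.797424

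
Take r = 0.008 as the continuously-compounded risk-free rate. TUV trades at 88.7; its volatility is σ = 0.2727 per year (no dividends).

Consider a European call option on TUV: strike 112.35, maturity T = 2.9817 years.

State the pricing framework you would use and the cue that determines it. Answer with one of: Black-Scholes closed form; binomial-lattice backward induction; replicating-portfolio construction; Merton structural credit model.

framework: Black-Scholes closed form

Key observation: a European claim on TUV (strike 112.35) — a lognormal (GBM) underlying with constant rate and volatility — has an exact closed-form value; no lattice or capital structure is involved.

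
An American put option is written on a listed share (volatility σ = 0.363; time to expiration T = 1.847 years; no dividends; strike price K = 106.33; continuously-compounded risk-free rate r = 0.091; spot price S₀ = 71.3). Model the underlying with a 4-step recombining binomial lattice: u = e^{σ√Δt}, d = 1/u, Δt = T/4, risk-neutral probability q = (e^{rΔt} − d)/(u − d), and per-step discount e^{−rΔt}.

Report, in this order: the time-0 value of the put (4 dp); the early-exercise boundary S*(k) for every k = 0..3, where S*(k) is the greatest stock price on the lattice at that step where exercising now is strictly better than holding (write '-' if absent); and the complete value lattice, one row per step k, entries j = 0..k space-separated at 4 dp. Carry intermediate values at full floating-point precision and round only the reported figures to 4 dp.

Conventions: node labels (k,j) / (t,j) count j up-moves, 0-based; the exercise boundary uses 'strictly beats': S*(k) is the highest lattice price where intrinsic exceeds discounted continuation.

price = 35.0300
boundary = 71.3000 55.7139 71.3000 55.7139
tree:
35.0300
50.6161 19.6227
62.7951 35.0300 7.2740
72.3118 50.6161 15.9627 0.0000
79.7481 62.7951 35.0300 0.0000 0.0000

Δt=0.46175  u=1.27975  d=0.78140  q=0.52476  discount=0.95885
step 4 (expiry): payoffs max(K−S,0) = 79.7481 62.7951 35.0300 0.0000 0.0000
step 3: (k=3,j=0): S=34.0182, K−S=72.3118, hold=67.9364 ⇒ V=72.3118 exercise | (k=3,j=1): S=55.7139, K−S=50.6161, hold=46.2407 ⇒ V=50.6161 exercise | (k=3,j=2): S=91.2463, K−S=15.0837, hold=15.9627 ⇒ V=15.9627 continue | (k=3,j=3): S=149.4401, K−S=0.0000, hold=0.0000 ⇒ V=0.0000 continue  boundary S*=55.7139
step 2: (k=2,j=0): S=43.5349, K−S=62.7951, hold=58.4197 ⇒ V=62.7951 exercise | (k=2,j=1): S=71.3000, K−S=35.0300, hold=31.0970 ⇒ V=35.0300 exercise | (k=2,j=2): S=116.7727, K−S=0.0000, hold=7.2740 ⇒ V=7.2740 continue  boundary S*=71.3000
step 1: (k=1,j=0): S=55.7139, K−S=50.6161, hold=46.2407 ⇒ V=50.6161 exercise | (k=1,j=1): S=91.2463, K−S=15.0837, hold=19.6227 ⇒ V=19.6227 continue  boundary S*=55.7139
step 0: (k=0,j=0): S=71.3000, K−S=35.0300, hold=32.9386 ⇒ V=35.0300 exercise  boundary S*=71.3000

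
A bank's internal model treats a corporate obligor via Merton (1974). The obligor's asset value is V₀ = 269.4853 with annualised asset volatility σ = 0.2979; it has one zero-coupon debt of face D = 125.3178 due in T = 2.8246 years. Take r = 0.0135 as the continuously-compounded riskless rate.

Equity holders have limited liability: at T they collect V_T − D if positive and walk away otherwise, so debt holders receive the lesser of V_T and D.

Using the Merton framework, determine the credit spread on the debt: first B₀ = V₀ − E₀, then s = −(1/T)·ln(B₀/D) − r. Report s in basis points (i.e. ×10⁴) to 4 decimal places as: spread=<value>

spread=59.9041

Work the structural quantities from V₀ = 269.4853 against face 125.3178:
d₁ = [ln(V₀/D) + (r + σ²/2)T] / (σ√T)
   = [ln(269.4853/125.3178) + (0.0135 + 0.5·0.2979²)·2.8246] / (0.2979·√2.8246)
   = [0.765661 + 0.163466] / 0.500667 = 1.855778
d₂ = d₁ − σ√T = 1.855778 − 0.500667 = 1.355111
N(d₁) = 0.968257,  N(d₂) = 0.912309,  e^(−rT) = 0.962586
E₀ = V₀·N(d₁) − D·e^(−rT)·N(d₂)
   = 269.4853·0.968257 − 125.3178·0.962586·0.912309 = 150.880104
B₀ = V₀ − E₀ = 269.4853 − 150.880104 = 118.605196
spread = −(1/T)·ln(B₀/D) − r = −(1/2.8246)·ln(118.605196/125.3178) − 0.0135 = 0.00599041
in basis points: 0.00599041 × 10⁴ = 59.9041 bp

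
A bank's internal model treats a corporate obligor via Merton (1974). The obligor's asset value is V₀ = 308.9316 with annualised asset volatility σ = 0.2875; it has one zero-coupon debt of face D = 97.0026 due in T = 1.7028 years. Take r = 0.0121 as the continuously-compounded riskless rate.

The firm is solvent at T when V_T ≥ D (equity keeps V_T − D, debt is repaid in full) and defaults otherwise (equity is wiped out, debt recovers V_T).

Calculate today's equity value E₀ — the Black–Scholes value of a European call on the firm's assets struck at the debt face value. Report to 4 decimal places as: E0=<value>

Work the structural quantities from V₀ = 308.9316 against face 97.0026:
d₁ = [ln(V₀/D) + (r + σ²/2)T] / (σ√T)
   = [ln(308.9316/97.0026) + (0.0121 + 0.5·0.2875²)·1.7028] / (0.2875·√1.7028)
   = [1.158382 + 0.090977] / 0.375163 = 3.330180
d₂ = d₁ − σ√T = 3.330180 − 0.375163 = 2.955018
N(d₁) = 0.999566,  N(d₂) = 0.998437,  e^(−rT) = 0.979607
E₀ = V₀·N(d₁) − D·e^(−rT)·N(d₂)
   = 308.9316·0.999566 − 97.0026·0.979607·0.998437 = 213.921668

E0=213.9217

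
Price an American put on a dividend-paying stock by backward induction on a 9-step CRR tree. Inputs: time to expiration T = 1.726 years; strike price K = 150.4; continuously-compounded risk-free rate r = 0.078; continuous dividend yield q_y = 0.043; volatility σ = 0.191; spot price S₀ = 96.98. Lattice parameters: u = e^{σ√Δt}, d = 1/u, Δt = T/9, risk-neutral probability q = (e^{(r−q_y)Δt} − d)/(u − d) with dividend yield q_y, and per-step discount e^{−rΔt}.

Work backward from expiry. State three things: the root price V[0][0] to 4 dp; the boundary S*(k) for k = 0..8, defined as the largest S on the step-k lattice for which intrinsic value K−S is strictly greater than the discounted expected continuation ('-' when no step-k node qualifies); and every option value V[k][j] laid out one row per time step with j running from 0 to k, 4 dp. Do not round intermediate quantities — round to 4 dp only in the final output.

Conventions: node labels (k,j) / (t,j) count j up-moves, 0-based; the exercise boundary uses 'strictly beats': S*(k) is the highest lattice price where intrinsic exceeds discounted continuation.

price = 53.4200
boundary = 96.9800 105.4407 114.6394 124.6407 114.6394 124.6407 114.6394 124.6407 135.5145
tree:
53.4200
61.2018 44.9593
68.3591 53.4200 35.7606
74.9422 61.2018 44.9593 25.7593
80.9970 68.3591 53.4200 35.7606 17.1769
86.5659 74.9422 61.2018 44.9593 25.7593 9.7314
91.6880 80.9970 68.3591 53.4200 35.7606 16.1842 4.0409
96.3991 86.5659 74.9422 61.2018 44.9593 25.7593 7.7911 0.6869
100.7322 91.6880 80.9970 68.3591 53.4200 35.7606 14.8855 1.4505 0.0000
104.7176 96.3991 86.5659 74.9422 61.2018 44.9593 25.7593 3.0630 0.0000 0.0000

Δt=0.19178  u=1.08724  d=0.91976  q=0.51931  discount=0.98515
step 9 (expiry): payoffs max(K−S,0) = 104.7176 96.3991 86.5659 74.9422 61.2018 44.9593 25.7593 3.0630 0.0000 0.0000
step 8: (k=8,j=0): S=49.6678, K−S=100.7322, hold=98.9071 ⇒ V=100.7322 exercise | (k=8,j=1): S=58.7120, K−S=91.6880, hold=89.9372 ⇒ V=91.6880 exercise | (k=8,j=2): S=69.4030, K−S=80.9970, hold=79.3339 ⇒ V=80.9970 exercise | (k=8,j=3): S=82.0409, K−S=68.3591, hold=66.7998 ⇒ V=68.3591 exercise | (k=8,j=4): S=96.9800, K−S=53.4200, hold=51.9834 ⇒ V=53.4200 exercise | (k=8,j=5): S=114.6394, K−S=35.7606, hold=34.4690 ⇒ V=35.7606 exercise | (k=8,j=6): S=135.5145, K−S=14.8855, hold=13.7653 ⇒ V=14.8855 exercise | (k=8,j=7): S=160.1909, K−S=0.0000, hold=1.4505 ⇒ V=1.4505 continue | (k=8,j=8): S=189.3606, K−S=0.0000, hold=0.0000 ⇒ V=0.0000 continue  boundary S*=135.5145
step 7: (k=7,j=0): S=54.0009, K−S=96.3991, hold=94.6096 ⇒ V=96.3991 exercise | (k=7,j=1): S=63.8341, K−S=86.5659, hold=84.8571 ⇒ V=86.5659 exercise | (k=7,j=2): S=75.4578, K−S=74.9422, hold=73.3288 ⇒ V=74.9422 exercise | (k=7,j=3): S=89.1982, K−S=61.2018, hold=59.7013 ⇒ V=61.2018 exercise | (k=7,j=4): S=105.4407, K−S=44.9593, hold=43.5922 ⇒ V=44.9593 exercise | (k=7,j=5): S=124.6407, K−S=25.7593, hold=24.5498 ⇒ V=25.7593 exercise | (k=7,j=6): S=147.3370, K−S=3.0630, hold=7.7911 ⇒ V=7.7911 continue | (k=7,j=7): S=174.1661, K−S=0.0000, hold=0.6869 ⇒ V=0.6869 continue  boundary S*=124.6407
step 6: (k=6,j=0): S=58.7120, K−S=91.6880, hold=89.9372 ⇒ V=91.6880 exercise | (k=6,j=1): S=69.4030, K−S=80.9970, hold=79.3339 ⇒ V=80.9970 exercise | (k=6,j=2): S=82.0409, K−S=68.3591, hold=66.7998 ⇒ V=68.3591 exercise | (k=6,j=3): S=96.9800, K−S=53.4200, hold=51.9834 ⇒ V=53.4200 exercise | (k=6,j=4): S=114.6394, K−S=35.7606, hold=34.4690 ⇒ V=35.7606 exercise | (k=6,j=5): S=135.5145, K−S=14.8855, hold=16.1842 ⇒ V=16.1842 continue | (k=6,j=6): S=160.1909, K−S=0.0000, hold=4.0409 ⇒ V=4.0409 continue  boundary S*=114.6394
step 5: (k=5,j=0): S=63.8341, K−S=86.5659, hold=84.8571 ⇒ V=86.5659 exercise | (k=5,j=1): S=75.4578, K−S=74.9422, hold=73.3288 ⇒ V=74.9422 exercise | (k=5,j=2): S=89.1982, K−S=61.2018, hold=59.7013 ⇒ V=61.2018 exercise | (k=5,j=3): S=105.4407, K−S=44.9593, hold=43.5922 ⇒ V=44.9593 exercise | (k=5,j=4): S=124.6407, K−S=25.7593, hold=25.2143 ⇒ V=25.7593 exercise | (k=5,j=5): S=147.3370, K−S=3.0630, hold=9.7314 ⇒ V=9.7314 continue  boundary S*=124.6407
step 4: (k=4,j=0): S=69.4030, K−S=80.9970, hold=79.3339 ⇒ V=80.9970 exercise | (k=4,j=1): S=82.0409, K−S=68.3591, hold=66.7998 ⇒ V=68.3591 exercise | (k=4,j=2): S=96.9800, K−S=53.4200, hold=51.9834 ⇒ V=53.4200 exercise | (k=4,j=3): S=114.6394, K−S=35.7606, hold=34.4690 ⇒ V=35.7606 exercise | (k=4,j=4): S=135.5145, K−S=14.8855, hold=17.1769 ⇒ V=17.1769 continue  boundary S*=114.6394
step 3: (k=3,j=0): S=75.4578, K−S=74.9422, hold=73.3288 ⇒ V=74.9422 exercise | (k=3,j=1): S=89.1982, K−S=61.2018, hold=59.7013 ⇒ V=61.2018 exercise | (k=3,j=2): S=105.4407, K−S=44.9593, hold=43.5922 ⇒ V=44.9593 exercise | (k=3,j=3): S=124.6407, K−S=25.7593, hold=25.7221 ⇒ V=25.7593 exercise  boundary S*=124.6407
step 2: (k=2,j=0): S=82.0409, K−S=68.3591, hold=66.7998 ⇒ V=68.3591 exercise | (k=2,j=1): S=96.9800, K−S=53.4200, hold=51.9834 ⇒ V=53.4200 exercise | (k=2,j=2): S=114.6394, K−S=35.7606, hold=34.4690 ⇒ V=35.7606 exercise  boundary S*=114.6394
step 1: (k=1,j=0): S=89.1982, K−S=61.2018, hold=59.7013 ⇒ V=61.2018 exercise | (k=1,j=1): S=105.4407, K−S=44.9593, hold=43.5922 ⇒ V=44.9593 exercise  boundary S*=105.4407
step 0: (k=0,j=0): S=96.9800, K−S=53.4200, hold=51.9834 ⇒ V=53.4200 exercise  boundary S*=96.9800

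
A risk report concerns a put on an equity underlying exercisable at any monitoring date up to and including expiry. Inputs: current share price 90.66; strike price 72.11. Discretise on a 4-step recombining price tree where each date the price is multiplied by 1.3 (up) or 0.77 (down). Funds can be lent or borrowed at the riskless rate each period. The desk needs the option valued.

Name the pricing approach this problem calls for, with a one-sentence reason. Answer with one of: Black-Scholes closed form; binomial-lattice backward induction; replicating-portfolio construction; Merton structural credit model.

framework: binomial-lattice backward induction

Key observation: the exercise right at every one of the 4 steps is what matters: each node needs max(72.11 − S, continuation), which only the stepwise tree valuation starting from spot 90.66 delivers.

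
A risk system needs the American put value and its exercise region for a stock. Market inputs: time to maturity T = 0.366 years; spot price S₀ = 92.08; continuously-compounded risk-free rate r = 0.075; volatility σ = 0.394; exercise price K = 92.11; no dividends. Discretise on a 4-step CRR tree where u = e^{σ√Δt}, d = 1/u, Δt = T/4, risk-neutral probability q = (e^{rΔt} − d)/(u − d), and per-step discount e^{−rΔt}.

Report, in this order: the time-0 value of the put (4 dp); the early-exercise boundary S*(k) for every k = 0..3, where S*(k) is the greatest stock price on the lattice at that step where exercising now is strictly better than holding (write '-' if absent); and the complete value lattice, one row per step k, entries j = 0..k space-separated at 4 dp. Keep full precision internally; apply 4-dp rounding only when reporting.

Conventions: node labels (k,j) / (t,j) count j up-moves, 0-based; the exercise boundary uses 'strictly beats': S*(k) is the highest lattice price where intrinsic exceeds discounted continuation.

price = 7.3924
boundary = - - 72.5514 81.7346
tree:
7.3924
12.2928 2.5755
19.5586 5.1693 0.0074
27.7099 10.3754 0.0149 0.0000
34.9454 19.5586 0.0300 0.0000 0.0000

Δt=0.09150  u=1.12657  d=0.88765  q=0.49906  discount=0.99316
step 4 (expiry): payoffs max(K−S,0) = 34.9454 19.5586 0.0300 0.0000 0.0000
step 3: (k=3,j=0): S=64.4001, K−S=27.7099, hold=27.0800 ⇒ V=27.7099 exercise | (k=3,j=1): S=81.7346, K−S=10.3754, hold=9.7455 ⇒ V=10.3754 exercise | (k=3,j=2): S=103.7349, K−S=0.0000, hold=0.0149 ⇒ V=0.0149 continue | (k=3,j=3): S=131.6571, K−S=0.0000, hold=0.0000 ⇒ V=0.0000 continue  boundary S*=81.7346
step 2: (k=2,j=0): S=72.5514, K−S=19.5586, hold=18.9286 ⇒ V=19.5586 exercise | (k=2,j=1): S=92.0800, K−S=0.0300, hold=5.1693 ⇒ V=5.1693 continue | (k=2,j=2): S=116.8650, K−S=0.0000, hold=0.0074 ⇒ V=0.0074 continue  boundary S*=72.5514
step 1: (k=1,j=0): S=81.7346, K−S=10.3754, hold=12.2928 ⇒ V=12.2928 continue | (k=1,j=1): S=103.7349, K−S=0.0000, hold=2.5755 ⇒ V=2.5755 continue  boundary S*=-
step 0: (k=0,j=0): S=92.0800, K−S=0.0300, hold=7.3924 ⇒ V=7.3924 continue  boundary S*=-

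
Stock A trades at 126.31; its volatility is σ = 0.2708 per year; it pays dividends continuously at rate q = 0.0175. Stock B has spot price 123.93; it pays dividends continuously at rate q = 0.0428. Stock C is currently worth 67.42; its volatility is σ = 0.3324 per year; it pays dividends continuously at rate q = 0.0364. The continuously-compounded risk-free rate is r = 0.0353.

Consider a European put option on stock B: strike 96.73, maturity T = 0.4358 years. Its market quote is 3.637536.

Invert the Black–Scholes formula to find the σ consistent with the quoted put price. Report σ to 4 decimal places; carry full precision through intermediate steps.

sigma = 0.4486

At σ = 0.4486 the Black–Scholes value reproduces the quote:
σ√T = 0.4486·√0.4358 = 0.296144
d₁ = (ln(S/K) + (r−q+σ²/2)T) / (σ√T) = (ln(123.93/96.73) + (0.0353−0.0428+0.4486²/2)·0.4358) / 0.296144 = (0.247793 + 0.040582) / 0.296144 = 0.973768
d₂ = d₁ − σ√T = 0.973768 − 0.296144 = 0.677624
e^{−rT} = 0.984734
e^{−qT} = 0.981521
N(−d₁) = 0.165086,  N(−d₂) = 0.249005
V = K·e^{−rT}·N(−d₂) − S·e^{−qT}·N(−d₁) = 23.718567 − 20.081031 = 3.637536 (the observed quote) — the price is monotone increasing in volatility, hence this σ is the only solution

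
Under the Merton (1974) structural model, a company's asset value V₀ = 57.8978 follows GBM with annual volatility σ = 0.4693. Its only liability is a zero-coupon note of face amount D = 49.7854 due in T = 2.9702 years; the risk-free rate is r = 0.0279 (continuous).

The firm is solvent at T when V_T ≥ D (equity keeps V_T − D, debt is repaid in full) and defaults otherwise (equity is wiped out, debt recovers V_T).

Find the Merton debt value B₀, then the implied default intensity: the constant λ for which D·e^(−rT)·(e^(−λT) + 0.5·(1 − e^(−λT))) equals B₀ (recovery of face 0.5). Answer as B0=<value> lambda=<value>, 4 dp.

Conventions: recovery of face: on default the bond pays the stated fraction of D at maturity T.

Apply the equity-as-call identities (strike 49.7854, horizon 2.9702 years):
d₁ = [ln(V₀/D) + (r + σ²/2)T] / (σ√T)
   = [ln(57.8978/49.7854) + (0.0279 + 0.5·0.4693²)·2.9702] / (0.4693·√2.9702)
   = [0.150958 + 0.409951] / 0.808804 = 0.693503
d₂ = d₁ − σ√T = 0.693503 − 0.808804 = -0.115301
N(d₁) = 0.756003,  N(d₂) = 0.454103,  e^(−rT) = 0.920472
E₀ = V₀·N(d₁) − D·e^(−rT)·N(d₂)
   = 57.8978·0.756003 − 49.7854·0.920472·0.454103 = 22.961147
B₀ = V₀ − E₀ = 57.8978 − 22.961147 = 34.936653
e^(−λT) = (B₀·e^(rT)/D − 0.5)/(1 − 0.5) = (34.9367·1.086399/49.7854 − 0.5)/0.5 = 0.52475211
λ = −ln(0.52475211)/2.9702 = 0.217100

B0=34.9367 lambda=0.2171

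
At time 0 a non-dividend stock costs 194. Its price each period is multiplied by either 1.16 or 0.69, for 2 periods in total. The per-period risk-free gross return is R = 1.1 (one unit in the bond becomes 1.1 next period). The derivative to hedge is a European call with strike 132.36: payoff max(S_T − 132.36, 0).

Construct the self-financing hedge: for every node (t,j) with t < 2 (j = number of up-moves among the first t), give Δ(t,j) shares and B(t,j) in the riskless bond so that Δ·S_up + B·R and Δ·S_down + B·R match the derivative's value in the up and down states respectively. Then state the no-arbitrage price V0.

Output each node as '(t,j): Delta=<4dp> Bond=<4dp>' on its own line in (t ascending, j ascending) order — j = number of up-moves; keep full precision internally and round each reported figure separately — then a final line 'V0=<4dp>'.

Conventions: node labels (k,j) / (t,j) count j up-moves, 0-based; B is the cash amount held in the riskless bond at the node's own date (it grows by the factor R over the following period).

(0,0): Delta=0.9491 Bond=-98.9736
(1,0): Delta=0.3643 Bond=-30.5864
(1,1): Delta=1.0000 Bond=-120.3273
V0=85.1503

Under the risk-neutral measure, an up-move has probability p* = (R−d)/(u−d) = 0.8723 and values discount at R = 1.1.
At maturity the claim pays: V(2,0)=0.0000, V(2,1)=22.9176, V(2,2)=128.6864
(1,0): S=133.8600. Δ = (V_up−V_dn)/(S_up−S_dn) = (22.9176−0.0000)/(155.2776−92.3634) = 0.3643. V = [p*·22.9176 + (1−p*)·0.0000]/1.1 = 18.1745. B = V − Δ·S = -30.5864.
(1,1): S=225.0400. Δ = (V_up−V_dn)/(S_up−S_dn) = (128.6864−22.9176)/(261.0464−155.2776) = 1.0000. V = [p*·128.6864 + (1−p*)·22.9176]/1.1 = 104.7127. B = V − Δ·S = -120.3273.
(0,0): S=194.0000. Δ = (V_up−V_dn)/(S_up−S_dn) = (104.7127−18.1745)/(225.0400−133.8600) = 0.9491. V = [p*·104.7127 + (1−p*)·18.1745]/1.1 = 85.1503. B = V − Δ·S = -98.9736.
As a check, the time-0 holding Δ(0,0)·S0 + B(0,0) comes to 85.1503 — exactly V0.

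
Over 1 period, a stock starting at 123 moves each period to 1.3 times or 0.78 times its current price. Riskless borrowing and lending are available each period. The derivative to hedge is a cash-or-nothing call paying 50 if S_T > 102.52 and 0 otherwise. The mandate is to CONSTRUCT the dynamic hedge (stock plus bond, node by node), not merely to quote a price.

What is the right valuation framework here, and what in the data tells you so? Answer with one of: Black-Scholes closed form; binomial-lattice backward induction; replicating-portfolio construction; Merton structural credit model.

Key observation: the task asks for the hedge itself — share and bond holdings at every node of the 1-period tree on spot 123 with factors 1.3/0.78 — which is exactly what the replicating-portfolio construction produces.

framework: replicating-portfolio construction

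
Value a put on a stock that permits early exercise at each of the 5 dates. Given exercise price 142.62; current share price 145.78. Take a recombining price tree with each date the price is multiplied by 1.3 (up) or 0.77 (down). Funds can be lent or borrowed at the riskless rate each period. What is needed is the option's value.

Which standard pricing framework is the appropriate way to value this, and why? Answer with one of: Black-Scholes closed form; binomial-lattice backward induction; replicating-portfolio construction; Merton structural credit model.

framework: binomial-lattice backward induction

Key observation: the put (strike 142.62 on spot 145.78) is American-style on a 5-step discrete price model, so the early-exercise decision at every node requires stepwise backward valuation — a closed form cannot price the exercise right.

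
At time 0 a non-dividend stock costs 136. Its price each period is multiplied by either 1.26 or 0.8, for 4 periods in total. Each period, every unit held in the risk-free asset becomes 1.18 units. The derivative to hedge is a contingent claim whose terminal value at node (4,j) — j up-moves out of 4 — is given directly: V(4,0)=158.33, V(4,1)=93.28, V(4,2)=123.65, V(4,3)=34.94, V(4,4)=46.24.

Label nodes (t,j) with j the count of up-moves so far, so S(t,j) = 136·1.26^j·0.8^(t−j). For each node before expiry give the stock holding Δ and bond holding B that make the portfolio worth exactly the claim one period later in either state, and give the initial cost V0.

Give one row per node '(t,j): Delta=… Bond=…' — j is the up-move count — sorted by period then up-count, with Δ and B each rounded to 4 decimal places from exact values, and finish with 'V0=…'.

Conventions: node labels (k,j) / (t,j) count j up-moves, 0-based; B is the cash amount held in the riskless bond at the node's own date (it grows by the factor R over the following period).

Under the risk-neutral measure, an up-move has probability p* = (R−d)/(u−d) = 0.8261 and values discount at R = 1.18.
Terminal payoffs: V(4,0)=158.3300, V(4,1)=93.2800, V(4,2)=123.6500, V(4,3)=34.9400, V(4,4)=46.2400
  t=3,j=0: stock 69.6320 → up 87.7363 (V=93.2800), down 55.7056 (V=158.3300). Price 88.6382; hedge Δ=-2.0309, bond B=230.0512.
  t=3,j=1: stock 109.6704 → up 138.1847 (V=123.6500), down 87.7363 (V=93.2800). Price 100.3121; hedge Δ=0.6020, bond B=34.2903.
  t=3,j=2: stock 172.7309 → up 217.6409 (V=34.9400), down 138.1847 (V=123.6500). Price 42.6846; hedge Δ=-1.1165, bond B=235.5324.
  t=3,j=3: stock 272.0511 → up 342.7844 (V=46.2400), down 217.6409 (V=34.9400). Price 37.5210; hedge Δ=0.0903, bond B=12.9558.
  t=2,j=0: stock 87.0400 → up 109.6704 (V=100.3121), down 69.6320 (V=88.6382). Price 83.2897; hedge Δ=0.2916, bond B=57.9116.
  t=2,j=1: stock 137.0880 → up 172.7309 (V=42.6846), down 109.6704 (V=100.3121). Price 44.6668; hedge Δ=-0.9138, bond B=169.9439.
  t=2,j=2: stock 215.9136 → up 272.0511 (V=37.5210), down 172.7309 (V=42.6846). Price 32.5585; hedge Δ=-0.0520, bond B=43.7837.
  t=1,j=0: stock 108.8000 → up 137.0880 (V=44.6668), down 87.0400 (V=83.2897). Price 43.5456; hedge Δ=-0.7717, bond B=127.5085.
  t=1,j=1: stock 171.3600 → up 215.9136 (V=32.5585), down 137.0880 (V=44.6668). Price 29.3765; hedge Δ=-0.1536, bond B=55.6988.
  t=0,j=0: stock 136.0000 → up 171.3600 (V=29.3765), down 108.8000 (V=43.5456). Price 26.9836; hedge Δ=-0.2265, bond B=57.7860.
Sanity check at the root: Δ(0,0)·S0 + B(0,0) reproduces V0 = 26.9836.

(0,0): Delta=-0.2265 Bond=57.7860
(1,0): Delta=-0.7717 Bond=127.5085
(1,1): Delta=-0.1536 Bond=55.6988
(2,0): Delta=0.2916 Bond=57.9116
(2,1): Delta=-0.9138 Bond=169.9439
(2,2): Delta=-0.0520 Bond=43.7837
(3,0): Delta=-2.0309 Bond=230.0512
(3,1): Delta=0.6020 Bond=34.2903
(3,2): Delta=-1.1165 Bond=235.5324
(3,3): Delta=0.0903 Bond=12.9558
V0=26.9836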